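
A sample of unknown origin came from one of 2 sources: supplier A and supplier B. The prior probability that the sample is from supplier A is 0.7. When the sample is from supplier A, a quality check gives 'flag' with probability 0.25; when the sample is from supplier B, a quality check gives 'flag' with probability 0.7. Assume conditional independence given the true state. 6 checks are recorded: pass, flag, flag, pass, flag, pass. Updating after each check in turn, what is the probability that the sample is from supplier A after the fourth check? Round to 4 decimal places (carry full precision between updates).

0.6504

After 'pass': P(supplier A) = 0.75·0.7000 / (0.75·0.7000 + 0.3·0.3000) ≈ 0.8537
After 'flag': P(supplier A) = 0.25·0.8537 / (0.25·0.8537 + 0.7·0.1463) ≈ 0.6757
After 'flag': P(supplier A) = 0.25·0.6757 / (0.25·0.6757 + 0.7·0.3243) ≈ 0.4266
After 'pass': P(supplier A) = 0.75·0.4266 / (0.75·0.4266 + 0.3·0.5734) ≈ 0.6504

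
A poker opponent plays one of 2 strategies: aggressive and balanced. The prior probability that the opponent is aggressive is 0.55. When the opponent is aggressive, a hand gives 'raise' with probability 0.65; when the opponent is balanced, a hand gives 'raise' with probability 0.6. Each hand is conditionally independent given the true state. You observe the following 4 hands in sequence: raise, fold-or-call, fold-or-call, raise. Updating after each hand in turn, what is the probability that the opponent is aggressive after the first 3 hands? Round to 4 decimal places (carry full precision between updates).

After 'raise': P(aggressive) = 0.65·0.5500 / (0.65·0.5500 + 0.6·0.4500) ≈ 0.5697
After 'fold-or-call': P(aggressive) = 0.35·0.5697 / (0.35·0.5697 + 0.4·0.4303) ≈ 0.5367
After 'fold-or-call': P(aggressive) = 0.35·0.5367 / (0.35·0.5367 + 0.4·0.4633) ≈ 0.5034

0.5034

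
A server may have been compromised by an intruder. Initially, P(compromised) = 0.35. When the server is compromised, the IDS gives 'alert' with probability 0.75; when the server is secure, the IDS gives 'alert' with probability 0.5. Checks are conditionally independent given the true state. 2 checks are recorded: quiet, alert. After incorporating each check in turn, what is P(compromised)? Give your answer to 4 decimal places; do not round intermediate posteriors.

Each posterior becomes the prior for the next update.
After 'quiet': P(compromised) = 0.25·0.3500 / (0.25·0.3500 + 0.5·0.6500) ≈ 0.2121
After 'alert': P(compromised) = 0.75·0.2121 / (0.75·0.2121 + 0.5·0.7879) ≈ 0.2877

0.2877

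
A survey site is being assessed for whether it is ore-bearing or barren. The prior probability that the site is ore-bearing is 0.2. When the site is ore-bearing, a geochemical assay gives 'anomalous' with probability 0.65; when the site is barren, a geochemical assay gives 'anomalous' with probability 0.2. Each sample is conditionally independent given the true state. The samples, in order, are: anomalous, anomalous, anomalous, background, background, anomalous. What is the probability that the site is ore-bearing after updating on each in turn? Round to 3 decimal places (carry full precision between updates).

0.842

Apply Bayes' rule sequentially, carrying P(ore) forward.
After 'anomalous': P(ore) = 0.65·0.2000 / (0.65·0.2000 + 0.2·0.8000) ≈ 0.4483
After 'anomalous': P(ore) = 0.65·0.4483 / (0.65·0.4483 + 0.2·0.5517) ≈ 0.7253
After 'anomalous': P(ore) = 0.65·0.7253 / (0.65·0.7253 + 0.2·0.2747) ≈ 0.8956
After 'background': P(ore) = 0.35·0.8956 / (0.35·0.8956 + 0.8·0.1044) ≈ 0.7897
After 'background': P(ore) = 0.35·0.7897 / (0.35·0.7897 + 0.8·0.2103) ≈ 0.6216
After 'anomalous': P(ore) = 0.65·0.6216 / (0.65·0.6216 + 0.2·0.3784) ≈ 0.8422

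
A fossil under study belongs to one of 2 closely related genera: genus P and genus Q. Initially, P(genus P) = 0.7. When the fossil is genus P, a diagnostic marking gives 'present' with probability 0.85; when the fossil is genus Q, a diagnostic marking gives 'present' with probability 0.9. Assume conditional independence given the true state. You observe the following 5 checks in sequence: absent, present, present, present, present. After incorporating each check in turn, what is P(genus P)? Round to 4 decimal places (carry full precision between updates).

After 'absent': P(genus P) = 0.15·0.7000 / (0.15·0.7000 + 0.1·0.3000) ≈ 0.7778
After 'present': P(genus P) = 0.85·0.7778 / (0.85·0.7778 + 0.9·0.2222) ≈ 0.7677
After 'present': P(genus P) = 0.85·0.7677 / (0.85·0.7677 + 0.9·0.2323) ≈ 0.7574
After 'present': P(genus P) = 0.85·0.7574 / (0.85·0.7574 + 0.9·0.2426) ≈ 0.7467
After 'present': P(genus P) = 0.85·0.7467 / (0.85·0.7467 + 0.9·0.2533) ≈ 0.7358

0.7358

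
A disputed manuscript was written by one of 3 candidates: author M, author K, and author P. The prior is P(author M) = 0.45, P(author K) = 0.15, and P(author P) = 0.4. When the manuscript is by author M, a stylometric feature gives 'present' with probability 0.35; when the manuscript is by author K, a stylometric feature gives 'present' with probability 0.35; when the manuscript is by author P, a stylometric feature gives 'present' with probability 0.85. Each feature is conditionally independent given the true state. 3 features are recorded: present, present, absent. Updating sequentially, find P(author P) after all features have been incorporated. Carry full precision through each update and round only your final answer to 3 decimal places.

Apply Bayes' rule sequentially, carrying P(author P) forward.
After 'present': normaliser = 0.35·0.4500 + 0.35·0.1500 + 0.85·0.4000; P(author M) ≈ 0.2864, P(author K) ≈ 0.0955, P(author P) ≈ 0.6182
After 'present': normaliser = 0.35·0.2864 + 0.35·0.0955 + 0.85·0.6182; P(author M) ≈ 0.1521, P(author K) ≈ 0.0507, P(author P) ≈ 0.7972
After 'absent': normaliser = 0.65·0.1521 + 0.65·0.0507 + 0.15·0.7972; P(author M) ≈ 0.3932, P(author K) ≈ 0.1311, P(author P) ≈ 0.4757

0.476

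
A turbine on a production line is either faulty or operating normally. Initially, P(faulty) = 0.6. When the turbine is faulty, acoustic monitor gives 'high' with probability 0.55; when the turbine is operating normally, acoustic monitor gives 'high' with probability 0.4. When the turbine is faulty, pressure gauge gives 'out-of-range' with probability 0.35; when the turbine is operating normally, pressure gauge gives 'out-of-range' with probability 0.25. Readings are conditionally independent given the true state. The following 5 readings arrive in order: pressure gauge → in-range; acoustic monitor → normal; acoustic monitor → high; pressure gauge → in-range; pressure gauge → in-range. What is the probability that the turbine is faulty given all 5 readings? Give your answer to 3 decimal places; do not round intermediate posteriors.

After pressure gauge='in-range': P(faulty) = 0.65·0.6000 / (0.65·0.6000 + 0.75·0.4000) ≈ 0.5652
After acoustic monitor='normal': P(faulty) = 0.45·0.5652 / (0.45·0.5652 + 0.6·0.4348) ≈ 0.4937
After acoustic monitor='high': P(faulty) = 0.55·0.4937 / (0.55·0.4937 + 0.4·0.5063) ≈ 0.5728
After pressure gauge='in-range': P(faulty) = 0.65·0.5728 / (0.65·0.5728 + 0.75·0.4272) ≈ 0.5374
After pressure gauge='in-range': P(faulty) = 0.65·0.5374 / (0.65·0.5374 + 0.75·0.4626) ≈ 0.5017

0.502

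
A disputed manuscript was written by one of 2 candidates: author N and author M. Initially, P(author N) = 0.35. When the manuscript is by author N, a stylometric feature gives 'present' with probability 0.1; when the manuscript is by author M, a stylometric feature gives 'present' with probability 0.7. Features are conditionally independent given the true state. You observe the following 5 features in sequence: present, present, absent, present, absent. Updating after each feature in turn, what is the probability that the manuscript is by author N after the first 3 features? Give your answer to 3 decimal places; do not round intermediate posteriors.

After 'present': P(author N) = 0.1·0.3500 / (0.1·0.3500 + 0.7·0.6500) ≈ 0.0714
After 'present': P(author N) = 0.1·0.0714 / (0.1·0.0714 + 0.7·0.9286) ≈ 0.0109
After 'absent': P(author N) = 0.9·0.0109 / (0.9·0.0109 + 0.3·0.9891) ≈ 0.0319

0.032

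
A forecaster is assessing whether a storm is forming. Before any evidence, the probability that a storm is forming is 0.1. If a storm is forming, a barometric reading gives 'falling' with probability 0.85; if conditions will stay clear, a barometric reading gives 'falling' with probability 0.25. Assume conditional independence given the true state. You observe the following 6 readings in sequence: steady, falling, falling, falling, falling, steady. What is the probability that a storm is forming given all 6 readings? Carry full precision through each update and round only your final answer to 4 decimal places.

After 'steady': P(storm) = 0.15·0.1000 / (0.15·0.1000 + 0.75·0.9000) ≈ 0.0217
After 'falling': P(storm) = 0.85·0.0217 / (0.85·0.0217 + 0.25·0.9783) ≈ 0.0702
After 'falling': P(storm) = 0.85·0.0702 / (0.85·0.0702 + 0.25·0.9298) ≈ 0.2044
After 'falling': P(storm) = 0.85·0.2044 / (0.85·0.2044 + 0.25·0.7956) ≈ 0.4662
After 'falling': P(storm) = 0.85·0.4662 / (0.85·0.4662 + 0.25·0.5338) ≈ 0.7481
After 'steady': P(storm) = 0.15·0.7481 / (0.15·0.7481 + 0.75·0.2519) ≈ 0.3726

0.3726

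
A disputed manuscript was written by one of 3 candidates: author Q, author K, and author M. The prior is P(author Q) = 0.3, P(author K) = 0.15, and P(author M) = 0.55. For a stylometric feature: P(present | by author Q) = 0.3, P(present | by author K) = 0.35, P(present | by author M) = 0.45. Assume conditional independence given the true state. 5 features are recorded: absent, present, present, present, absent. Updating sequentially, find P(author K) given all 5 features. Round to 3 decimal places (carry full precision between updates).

Apply Bayes' rule sequentially, carrying P(author K) forward.
After 'absent': normaliser = 0.7·0.3000 + 0.65·0.1500 + 0.55·0.5500; P(author Q) ≈ 0.3443, P(author K) ≈ 0.1598, P(author M) ≈ 0.4959
After 'present': normaliser = 0.3·0.3443 + 0.35·0.1598 + 0.45·0.4959; P(author Q) ≈ 0.2701, P(author K) ≈ 0.1463, P(author M) ≈ 0.5836
After 'present': normaliser = 0.3·0.2701 + 0.35·0.1463 + 0.45·0.5836; P(author Q) ≈ 0.2052, P(author K) ≈ 0.1297, P(author M) ≈ 0.6651
After 'present': normaliser = 0.3·0.2052 + 0.35·0.1297 + 0.45·0.6651; P(author Q) ≈ 0.1515, P(author K) ≈ 0.1117, P(author M) ≈ 0.7367
After 'absent': normaliser = 0.7·0.1515 + 0.65·0.1117 + 0.55·0.7367; P(author Q) ≈ 0.1817, P(author K) ≈ 0.1244, P(author M) ≈ 0.6940

0.124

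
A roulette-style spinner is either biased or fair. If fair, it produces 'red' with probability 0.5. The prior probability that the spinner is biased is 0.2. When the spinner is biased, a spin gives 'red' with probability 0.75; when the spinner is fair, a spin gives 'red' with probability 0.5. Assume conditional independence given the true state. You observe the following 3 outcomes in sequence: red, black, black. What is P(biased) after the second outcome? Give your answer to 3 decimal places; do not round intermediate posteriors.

After 'red': P(biased) = 0.75·0.2000 / (0.75·0.2000 + 0.5·0.8000) ≈ 0.2727
After 'black': P(biased) = 0.25·0.2727 / (0.25·0.2727 + 0.5·0.7273) ≈ 0.1579

0.158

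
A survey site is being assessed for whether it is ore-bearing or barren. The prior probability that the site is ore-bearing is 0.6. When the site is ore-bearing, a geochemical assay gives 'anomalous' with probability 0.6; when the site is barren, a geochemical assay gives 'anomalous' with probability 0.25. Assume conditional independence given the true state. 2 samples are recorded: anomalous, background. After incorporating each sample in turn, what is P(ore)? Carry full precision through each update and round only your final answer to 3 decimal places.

0.658

Each posterior becomes the prior for the next update.
After 'anomalous': P(ore) = 0.6·0.6000 / (0.6·0.6000 + 0.25·0.4000) ≈ 0.7826
After 'background': P(ore) = 0.4·0.7826 / (0.4·0.7826 + 0.75·0.2174) ≈ 0.6575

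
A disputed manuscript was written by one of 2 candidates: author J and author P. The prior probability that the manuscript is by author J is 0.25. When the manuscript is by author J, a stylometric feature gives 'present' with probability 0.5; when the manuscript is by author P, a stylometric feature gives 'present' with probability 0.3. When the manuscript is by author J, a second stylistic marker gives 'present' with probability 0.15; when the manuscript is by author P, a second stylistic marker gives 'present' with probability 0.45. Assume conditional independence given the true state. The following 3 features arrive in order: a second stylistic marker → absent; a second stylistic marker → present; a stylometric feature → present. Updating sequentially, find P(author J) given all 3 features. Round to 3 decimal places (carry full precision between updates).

Apply Bayes' rule sequentially, carrying P(author J) forward.
After a second stylistic marker='absent': P(author J) = 0.85·0.2500 / (0.85·0.2500 + 0.55·0.7500) ≈ 0.3400
After a second stylistic marker='present': P(author J) = 0.15·0.3400 / (0.15·0.3400 + 0.45·0.6600) ≈ 0.1466
After a stylometric feature='present': P(author J) = 0.5·0.1466 / (0.5·0.1466 + 0.3·0.8534) ≈ 0.2225

0.223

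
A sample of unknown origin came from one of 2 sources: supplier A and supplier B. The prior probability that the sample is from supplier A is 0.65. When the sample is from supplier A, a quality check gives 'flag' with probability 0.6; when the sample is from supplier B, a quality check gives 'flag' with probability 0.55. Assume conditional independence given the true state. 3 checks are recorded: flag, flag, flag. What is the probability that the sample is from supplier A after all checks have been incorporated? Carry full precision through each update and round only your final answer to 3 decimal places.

0.707

Each posterior becomes the prior for the next update.
After 'flag': P(supplier A) = 0.6·0.6500 / (0.6·0.6500 + 0.55·0.3500) ≈ 0.6695
After 'flag': P(supplier A) = 0.6·0.6695 / (0.6·0.6695 + 0.55·0.3305) ≈ 0.6885
After 'flag': P(supplier A) = 0.6·0.6885 / (0.6·0.6885 + 0.55·0.3115) ≈ 0.7068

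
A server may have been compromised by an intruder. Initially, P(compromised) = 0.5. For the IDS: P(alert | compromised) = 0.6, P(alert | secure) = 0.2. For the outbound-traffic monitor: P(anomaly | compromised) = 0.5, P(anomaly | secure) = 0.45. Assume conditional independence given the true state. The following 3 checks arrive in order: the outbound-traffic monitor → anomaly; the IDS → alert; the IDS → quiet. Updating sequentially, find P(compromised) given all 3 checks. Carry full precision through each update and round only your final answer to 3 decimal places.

0.625

After the outbound-traffic monitor='anomaly': P(compromised) = 0.5·0.5000 / (0.5·0.5000 + 0.45·0.5000) ≈ 0.5263
After the IDS='alert': P(compromised) = 0.6·0.5263 / (0.6·0.5263 + 0.2·0.4737) ≈ 0.7692
After the IDS='quiet': P(compromised) = 0.4·0.7692 / (0.4·0.7692 + 0.8·0.2308) ≈ 0.6250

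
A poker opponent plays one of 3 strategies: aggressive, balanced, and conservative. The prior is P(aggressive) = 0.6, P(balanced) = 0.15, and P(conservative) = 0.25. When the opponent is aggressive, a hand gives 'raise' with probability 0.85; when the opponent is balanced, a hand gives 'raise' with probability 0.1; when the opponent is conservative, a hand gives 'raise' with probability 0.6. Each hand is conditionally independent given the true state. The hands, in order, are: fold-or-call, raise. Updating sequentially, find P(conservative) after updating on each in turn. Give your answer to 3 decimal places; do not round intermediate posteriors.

After 'fold-or-call': normaliser = 0.15·0.6000 + 0.9·0.1500 + 0.4·0.2500; P(aggressive) ≈ 0.2769, P(balanced) ≈ 0.4154, P(conservative) ≈ 0.3077
After 'raise': normaliser = 0.85·0.2769 + 0.1·0.4154 + 0.6·0.3077; P(aggressive) ≈ 0.5100, P(balanced) ≈ 0.0900, P(conservative) ≈ 0.4000

0.400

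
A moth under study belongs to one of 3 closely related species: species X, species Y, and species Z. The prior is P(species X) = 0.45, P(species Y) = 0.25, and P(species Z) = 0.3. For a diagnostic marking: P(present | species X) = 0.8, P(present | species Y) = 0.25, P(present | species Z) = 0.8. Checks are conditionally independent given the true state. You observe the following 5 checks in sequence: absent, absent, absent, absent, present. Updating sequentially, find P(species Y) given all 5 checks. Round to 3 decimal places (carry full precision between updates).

After 'absent': normaliser = 0.2·0.4500 + 0.75·0.2500 + 0.2·0.3000; P(species X) ≈ 0.2667, P(species Y) ≈ 0.5556, P(species Z) ≈ 0.1778
After 'absent': normaliser = 0.2·0.2667 + 0.75·0.5556 + 0.2·0.1778; P(species X) ≈ 0.1055, P(species Y) ≈ 0.8242, P(species Z) ≈ 0.0703
After 'absent': normaliser = 0.2·0.1055 + 0.75·0.8242 + 0.2·0.0703; P(species X) ≈ 0.0323, P(species Y) ≈ 0.9462, P(species Z) ≈ 0.0215
After 'absent': normaliser = 0.2·0.0323 + 0.75·0.9462 + 0.2·0.0215; P(species X) ≈ 0.0090, P(species Y) ≈ 0.9851, P(species Z) ≈ 0.0060
After 'present': normaliser = 0.8·0.0090 + 0.25·0.9851 + 0.8·0.0060; P(species X) ≈ 0.0278, P(species Y) ≈ 0.9537, P(species Z) ≈ 0.0185

0.954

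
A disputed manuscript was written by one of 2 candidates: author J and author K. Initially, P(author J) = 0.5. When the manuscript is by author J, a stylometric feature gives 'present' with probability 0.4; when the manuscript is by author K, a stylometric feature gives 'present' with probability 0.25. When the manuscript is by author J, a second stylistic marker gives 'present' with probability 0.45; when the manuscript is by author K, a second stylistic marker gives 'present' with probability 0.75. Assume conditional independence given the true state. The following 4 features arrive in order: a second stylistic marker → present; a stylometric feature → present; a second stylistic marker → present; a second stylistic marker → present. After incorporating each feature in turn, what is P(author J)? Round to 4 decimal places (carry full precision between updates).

0.2568

Each posterior becomes the prior for the next update.
After a second stylistic marker='present': P(author J) = 0.45·0.5000 / (0.45·0.5000 + 0.75·0.5000) ≈ 0.3750
After a stylometric feature='present': P(author J) = 0.4·0.3750 / (0.4·0.3750 + 0.25·0.6250) ≈ 0.4898
After a second stylistic marker='present': P(author J) = 0.45·0.4898 / (0.45·0.4898 + 0.75·0.5102) ≈ 0.3655
After a second stylistic marker='present': P(author J) = 0.45·0.3655 / (0.45·0.3655 + 0.75·0.6345) ≈ 0.2568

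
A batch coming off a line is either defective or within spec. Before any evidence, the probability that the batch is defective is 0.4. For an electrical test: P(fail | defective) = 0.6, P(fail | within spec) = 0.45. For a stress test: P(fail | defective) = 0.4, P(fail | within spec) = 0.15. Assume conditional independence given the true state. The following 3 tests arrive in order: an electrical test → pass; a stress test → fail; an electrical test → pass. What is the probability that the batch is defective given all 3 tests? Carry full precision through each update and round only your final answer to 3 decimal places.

0.485

After an electrical test='pass': P(defective) = 0.4·0.4000 / (0.4·0.4000 + 0.55·0.6000) ≈ 0.3265
After a stress test='fail': P(defective) = 0.4·0.3265 / (0.4·0.3265 + 0.15·0.6735) ≈ 0.5639
After an electrical test='pass': P(defective) = 0.4·0.5639 / (0.4·0.5639 + 0.55·0.4361) ≈ 0.4846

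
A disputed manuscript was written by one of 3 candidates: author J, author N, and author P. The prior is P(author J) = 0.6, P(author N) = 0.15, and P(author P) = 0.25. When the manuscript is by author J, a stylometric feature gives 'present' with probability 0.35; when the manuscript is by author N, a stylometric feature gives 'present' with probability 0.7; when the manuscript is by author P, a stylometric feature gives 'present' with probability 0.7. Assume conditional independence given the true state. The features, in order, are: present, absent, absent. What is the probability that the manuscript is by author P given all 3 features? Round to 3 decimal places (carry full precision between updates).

0.138

After 'present': normaliser = 0.35·0.6000 + 0.7·0.1500 + 0.7·0.2500; P(author J) ≈ 0.4286, P(author N) ≈ 0.2143, P(author P) ≈ 0.3571
After 'absent': normaliser = 0.65·0.4286 + 0.3·0.2143 + 0.3·0.3571; P(author J) ≈ 0.6190, P(author N) ≈ 0.1429, P(author P) ≈ 0.2381
After 'absent': normaliser = 0.65·0.6190 + 0.3·0.1429 + 0.3·0.2381; P(author J) ≈ 0.7788, P(author N) ≈ 0.0829, P(author P) ≈ 0.1382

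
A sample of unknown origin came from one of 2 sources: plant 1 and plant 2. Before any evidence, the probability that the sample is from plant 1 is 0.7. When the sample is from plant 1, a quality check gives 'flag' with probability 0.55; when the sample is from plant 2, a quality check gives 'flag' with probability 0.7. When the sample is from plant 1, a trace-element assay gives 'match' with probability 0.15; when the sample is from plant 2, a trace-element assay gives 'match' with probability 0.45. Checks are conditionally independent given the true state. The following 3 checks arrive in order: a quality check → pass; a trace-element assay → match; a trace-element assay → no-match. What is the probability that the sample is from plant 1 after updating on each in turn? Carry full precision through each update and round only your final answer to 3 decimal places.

0.643

After a quality check='pass': P(plant 1) = 0.45·0.7000 / (0.45·0.7000 + 0.3·0.3000) ≈ 0.7778
After a trace-element assay='match': P(plant 1) = 0.15·0.7778 / (0.15·0.7778 + 0.45·0.2222) ≈ 0.5385
After a trace-element assay='no-match': P(plant 1) = 0.85·0.5385 / (0.85·0.5385 + 0.55·0.4615) ≈ 0.6432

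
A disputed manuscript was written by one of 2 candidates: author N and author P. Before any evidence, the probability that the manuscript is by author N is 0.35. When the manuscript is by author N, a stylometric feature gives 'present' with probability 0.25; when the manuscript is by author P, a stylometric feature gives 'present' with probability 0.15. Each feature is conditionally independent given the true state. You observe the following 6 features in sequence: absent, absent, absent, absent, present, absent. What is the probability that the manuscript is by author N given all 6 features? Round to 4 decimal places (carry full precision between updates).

Apply Bayes' rule sequentially, carrying P(author N) forward.
After 'absent': P(author N) = 0.75·0.3500 / (0.75·0.3500 + 0.85·0.6500) ≈ 0.3221
After 'absent': P(author N) = 0.75·0.3221 / (0.75·0.3221 + 0.85·0.6779) ≈ 0.2954
After 'absent': P(author N) = 0.75·0.2954 / (0.75·0.2954 + 0.85·0.7046) ≈ 0.2700
After 'absent': P(author N) = 0.75·0.2700 / (0.75·0.2700 + 0.85·0.7300) ≈ 0.2461
After 'present': P(author N) = 0.25·0.2461 / (0.25·0.2461 + 0.15·0.7539) ≈ 0.3523
After 'absent': P(author N) = 0.75·0.3523 / (0.75·0.3523 + 0.85·0.6477) ≈ 0.3243

0.3243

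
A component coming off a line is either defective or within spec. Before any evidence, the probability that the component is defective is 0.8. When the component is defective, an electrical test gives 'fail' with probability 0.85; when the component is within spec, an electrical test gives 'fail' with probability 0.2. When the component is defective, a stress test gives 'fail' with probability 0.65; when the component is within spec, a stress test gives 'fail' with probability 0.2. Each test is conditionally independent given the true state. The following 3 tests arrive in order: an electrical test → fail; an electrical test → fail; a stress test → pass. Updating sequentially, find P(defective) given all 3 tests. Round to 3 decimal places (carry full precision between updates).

Each posterior becomes the prior for the next update.
After an electrical test='fail': P(defective) = 0.85·0.8000 / (0.85·0.8000 + 0.2·0.2000) ≈ 0.9444
After an electrical test='fail': P(defective) = 0.85·0.9444 / (0.85·0.9444 + 0.2·0.0556) ≈ 0.9863
After a stress test='pass': P(defective) = 0.35·0.9863 / (0.35·0.9863 + 0.8·0.0137) ≈ 0.9693

0.969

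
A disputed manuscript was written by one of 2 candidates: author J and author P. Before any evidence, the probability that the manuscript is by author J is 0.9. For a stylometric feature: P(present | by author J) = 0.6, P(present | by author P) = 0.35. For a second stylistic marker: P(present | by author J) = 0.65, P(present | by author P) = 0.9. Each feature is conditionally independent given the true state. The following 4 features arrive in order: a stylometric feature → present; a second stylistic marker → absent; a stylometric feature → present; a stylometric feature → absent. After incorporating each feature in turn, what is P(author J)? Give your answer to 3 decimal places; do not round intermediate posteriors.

After a stylometric feature='present': P(author J) = 0.6·0.9000 / (0.6·0.9000 + 0.35·0.1000) ≈ 0.9391
After a second stylistic marker='absent': P(author J) = 0.35·0.9391 / (0.35·0.9391 + 0.1·0.0609) ≈ 0.9818
After a stylometric feature='present': P(author J) = 0.6·0.9818 / (0.6·0.9818 + 0.35·0.0182) ≈ 0.9893
After a stylometric feature='absent': P(author J) = 0.4·0.9893 / (0.4·0.9893 + 0.65·0.0107) ≈ 0.9827

0.983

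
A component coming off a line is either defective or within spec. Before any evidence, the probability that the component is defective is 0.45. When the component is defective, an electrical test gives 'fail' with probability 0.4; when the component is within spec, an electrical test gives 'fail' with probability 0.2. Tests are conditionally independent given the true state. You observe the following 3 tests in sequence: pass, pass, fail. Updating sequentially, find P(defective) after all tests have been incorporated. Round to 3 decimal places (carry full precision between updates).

After 'pass': P(defective) = 0.6·0.4500 / (0.6·0.4500 + 0.8·0.5500) ≈ 0.3803
After 'pass': P(defective) = 0.6·0.3803 / (0.6·0.3803 + 0.8·0.6197) ≈ 0.3152
After 'fail': P(defective) = 0.4·0.3152 / (0.4·0.3152 + 0.2·0.6848) ≈ 0.4793

0.479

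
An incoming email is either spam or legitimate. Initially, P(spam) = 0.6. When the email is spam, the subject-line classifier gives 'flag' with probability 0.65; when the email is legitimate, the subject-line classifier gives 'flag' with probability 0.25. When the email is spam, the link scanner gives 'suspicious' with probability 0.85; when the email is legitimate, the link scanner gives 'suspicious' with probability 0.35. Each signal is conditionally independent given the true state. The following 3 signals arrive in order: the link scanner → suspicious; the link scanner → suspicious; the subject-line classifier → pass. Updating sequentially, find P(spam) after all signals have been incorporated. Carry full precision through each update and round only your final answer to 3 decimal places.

0.805

After the link scanner='suspicious': P(spam) = 0.85·0.6000 / (0.85·0.6000 + 0.35·0.4000) ≈ 0.7846
After the link scanner='suspicious': P(spam) = 0.85·0.7846 / (0.85·0.7846 + 0.35·0.2154) ≈ 0.8984
After the subject-line classifier='pass': P(spam) = 0.35·0.8984 / (0.35·0.8984 + 0.75·0.1016) ≈ 0.8050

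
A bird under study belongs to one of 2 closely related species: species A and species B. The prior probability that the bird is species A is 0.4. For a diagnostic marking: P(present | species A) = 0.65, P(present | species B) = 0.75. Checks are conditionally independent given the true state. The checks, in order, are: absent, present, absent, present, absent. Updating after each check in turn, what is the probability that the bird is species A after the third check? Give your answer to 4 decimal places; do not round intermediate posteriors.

0.5311

Apply Bayes' rule sequentially, carrying P(species A) forward.
After 'absent': P(species A) = 0.35·0.4000 / (0.35·0.4000 + 0.25·0.6000) ≈ 0.4828
After 'present': P(species A) = 0.65·0.4828 / (0.65·0.4828 + 0.75·0.5172) ≈ 0.4472
After 'absent': P(species A) = 0.35·0.4472 / (0.35·0.4472 + 0.25·0.5528) ≈ 0.5311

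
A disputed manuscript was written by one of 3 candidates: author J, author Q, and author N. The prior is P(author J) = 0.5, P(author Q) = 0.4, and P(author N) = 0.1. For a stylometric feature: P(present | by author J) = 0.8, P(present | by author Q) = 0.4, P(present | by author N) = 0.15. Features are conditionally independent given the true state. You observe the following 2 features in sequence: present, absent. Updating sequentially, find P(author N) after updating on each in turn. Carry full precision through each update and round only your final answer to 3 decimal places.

0.068

After 'present': normaliser = 0.8·0.5000 + 0.4·0.4000 + 0.15·0.1000; P(author J) ≈ 0.6957, P(author Q) ≈ 0.2783, P(author N) ≈ 0.0261
After 'absent': normaliser = 0.2·0.6957 + 0.6·0.2783 + 0.85·0.0261; P(author J) ≈ 0.4238, P(author Q) ≈ 0.5086, P(author N) ≈ 0.0675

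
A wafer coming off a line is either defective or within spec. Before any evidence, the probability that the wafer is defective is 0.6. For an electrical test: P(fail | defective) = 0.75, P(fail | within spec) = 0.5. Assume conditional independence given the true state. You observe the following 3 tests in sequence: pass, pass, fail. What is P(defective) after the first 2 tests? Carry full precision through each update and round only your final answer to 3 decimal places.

0.273

Apply Bayes' rule sequentially, carrying P(defective) forward.
After 'pass': P(defective) = 0.25·0.6000 / (0.25·0.6000 + 0.5·0.4000) ≈ 0.4286
After 'pass': P(defective) = 0.25·0.4286 / (0.25·0.4286 + 0.5·0.5714) ≈ 0.2727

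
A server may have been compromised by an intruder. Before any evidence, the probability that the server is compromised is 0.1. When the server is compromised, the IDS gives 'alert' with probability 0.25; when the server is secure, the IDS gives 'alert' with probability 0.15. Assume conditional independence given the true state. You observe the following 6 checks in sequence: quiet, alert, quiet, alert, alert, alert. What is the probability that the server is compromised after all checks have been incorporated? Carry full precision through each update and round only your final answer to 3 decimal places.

After 'quiet': P(compromised) = 0.75·0.1000 / (0.75·0.1000 + 0.85·0.9000) ≈ 0.0893
After 'alert': P(compromised) = 0.25·0.0893 / (0.25·0.0893 + 0.15·0.9107) ≈ 0.1404
After 'quiet': P(compromised) = 0.75·0.1404 / (0.75·0.1404 + 0.85·0.8596) ≈ 0.1260
After 'alert': P(compromised) = 0.25·0.1260 / (0.25·0.1260 + 0.15·0.8740) ≈ 0.1937
After 'alert': P(compromised) = 0.25·0.1937 / (0.25·0.1937 + 0.15·0.8063) ≈ 0.2860
After 'alert': P(compromised) = 0.25·0.2860 / (0.25·0.2860 + 0.15·0.7140) ≈ 0.4003

0.400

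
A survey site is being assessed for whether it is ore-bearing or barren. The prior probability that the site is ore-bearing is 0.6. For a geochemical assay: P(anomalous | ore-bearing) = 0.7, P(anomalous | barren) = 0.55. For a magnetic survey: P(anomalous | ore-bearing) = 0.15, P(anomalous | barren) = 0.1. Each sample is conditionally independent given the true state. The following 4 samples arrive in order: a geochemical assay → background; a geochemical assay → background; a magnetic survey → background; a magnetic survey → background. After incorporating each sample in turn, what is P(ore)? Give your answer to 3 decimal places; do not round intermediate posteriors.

0.373

After a geochemical assay='background': P(ore) = 0.3·0.6000 / (0.3·0.6000 + 0.45·0.4000) ≈ 0.5000
After a geochemical assay='background': P(ore) = 0.3·0.5000 / (0.3·0.5000 + 0.45·0.5000) ≈ 0.4000
After a magnetic survey='background': P(ore) = 0.85·0.4000 / (0.85·0.4000 + 0.9·0.6000) ≈ 0.3864
After a magnetic survey='background': P(ore) = 0.85·0.3864 / (0.85·0.3864 + 0.9·0.6136) ≈ 0.3729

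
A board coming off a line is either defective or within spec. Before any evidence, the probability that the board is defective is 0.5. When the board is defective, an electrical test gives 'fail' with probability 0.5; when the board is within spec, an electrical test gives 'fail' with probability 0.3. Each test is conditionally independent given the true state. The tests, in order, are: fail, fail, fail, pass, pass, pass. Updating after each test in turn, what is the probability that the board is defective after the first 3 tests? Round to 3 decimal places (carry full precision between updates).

0.822

Each posterior becomes the prior for the next update.
After 'fail': P(defective) = 0.5·0.5000 / (0.5·0.5000 + 0.3·0.5000) ≈ 0.6250
After 'fail': P(defective) = 0.5·0.6250 / (0.5·0.6250 + 0.3·0.3750) ≈ 0.7353
After 'fail': P(defective) = 0.5·0.7353 / (0.5·0.7353 + 0.3·0.2647) ≈ 0.8224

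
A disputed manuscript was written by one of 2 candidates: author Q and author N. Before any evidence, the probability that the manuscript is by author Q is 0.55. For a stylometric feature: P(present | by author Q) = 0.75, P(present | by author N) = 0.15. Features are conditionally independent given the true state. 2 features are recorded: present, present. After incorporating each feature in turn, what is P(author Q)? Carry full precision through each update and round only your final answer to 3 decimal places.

0.968

After 'present': P(author Q) = 0.75·0.5500 / (0.75·0.5500 + 0.15·0.4500) ≈ 0.8594
After 'present': P(author Q) = 0.75·0.8594 / (0.75·0.8594 + 0.15·0.1406) ≈ 0.9683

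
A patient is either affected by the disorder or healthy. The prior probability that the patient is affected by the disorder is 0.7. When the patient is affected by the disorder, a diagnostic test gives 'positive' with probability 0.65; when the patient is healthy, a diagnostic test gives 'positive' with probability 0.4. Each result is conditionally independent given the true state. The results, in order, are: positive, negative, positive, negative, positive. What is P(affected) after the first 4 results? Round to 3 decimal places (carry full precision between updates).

After 'positive': P(affected) = 0.65·0.7000 / (0.65·0.7000 + 0.4·0.3000) ≈ 0.7913
After 'negative': P(affected) = 0.35·0.7913 / (0.35·0.7913 + 0.6·0.2087) ≈ 0.6886
After 'positive': P(affected) = 0.65·0.6886 / (0.65·0.6886 + 0.4·0.3114) ≈ 0.7823
After 'negative': P(affected) = 0.35·0.7823 / (0.35·0.7823 + 0.6·0.2177) ≈ 0.6771

0.677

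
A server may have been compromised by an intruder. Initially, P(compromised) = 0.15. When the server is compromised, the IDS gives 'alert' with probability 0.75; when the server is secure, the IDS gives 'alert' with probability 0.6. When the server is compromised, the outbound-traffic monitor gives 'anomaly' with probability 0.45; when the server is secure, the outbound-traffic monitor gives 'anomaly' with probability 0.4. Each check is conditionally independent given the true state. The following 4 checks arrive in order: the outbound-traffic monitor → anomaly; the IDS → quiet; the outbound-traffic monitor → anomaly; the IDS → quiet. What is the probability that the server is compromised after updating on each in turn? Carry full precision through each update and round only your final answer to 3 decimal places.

0.080

After the outbound-traffic monitor='anomaly': P(compromised) = 0.45·0.1500 / (0.45·0.1500 + 0.4·0.8500) ≈ 0.1656
After the IDS='quiet': P(compromised) = 0.25·0.1656 / (0.25·0.1656 + 0.4·0.8344) ≈ 0.1104
After the outbound-traffic monitor='anomaly': P(compromised) = 0.45·0.1104 / (0.45·0.1104 + 0.4·0.8896) ≈ 0.1225
After the IDS='quiet': P(compromised) = 0.25·0.1225 / (0.25·0.1225 + 0.4·0.8775) ≈ 0.0802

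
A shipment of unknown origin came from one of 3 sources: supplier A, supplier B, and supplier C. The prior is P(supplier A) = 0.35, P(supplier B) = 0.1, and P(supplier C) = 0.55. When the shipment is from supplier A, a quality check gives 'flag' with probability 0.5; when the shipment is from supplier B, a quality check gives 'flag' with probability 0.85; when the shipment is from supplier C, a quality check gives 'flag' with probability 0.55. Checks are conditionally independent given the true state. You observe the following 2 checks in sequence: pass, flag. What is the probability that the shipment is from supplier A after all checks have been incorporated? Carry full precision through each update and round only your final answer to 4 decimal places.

0.3702

Each posterior becomes the prior for the next update.
After 'pass': normaliser = 0.5·0.3500 + 0.15·0.1000 + 0.45·0.5500; P(supplier A) ≈ 0.4000, P(supplier B) ≈ 0.0343, P(supplier C) ≈ 0.5657
After 'flag': normaliser = 0.5·0.4000 + 0.85·0.0343 + 0.55·0.5657; P(supplier A) ≈ 0.3702, P(supplier B) ≈ 0.0539, P(supplier C) ≈ 0.5759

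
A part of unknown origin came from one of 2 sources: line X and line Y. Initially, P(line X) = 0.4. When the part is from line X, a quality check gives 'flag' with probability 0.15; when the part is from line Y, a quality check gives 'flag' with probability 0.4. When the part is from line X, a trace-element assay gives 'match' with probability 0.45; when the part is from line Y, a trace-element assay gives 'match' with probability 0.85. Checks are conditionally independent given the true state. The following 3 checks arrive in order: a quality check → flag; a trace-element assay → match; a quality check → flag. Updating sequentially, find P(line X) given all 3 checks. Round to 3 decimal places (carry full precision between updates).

After a quality check='flag': P(line X) = 0.15·0.4000 / (0.15·0.4000 + 0.4·0.6000) ≈ 0.2000
After a trace-element assay='match': P(line X) = 0.45·0.2000 / (0.45·0.2000 + 0.85·0.8000) ≈ 0.1169
After a quality check='flag': P(line X) = 0.15·0.1169 / (0.15·0.1169 + 0.4·0.8831) ≈ 0.0473

0.047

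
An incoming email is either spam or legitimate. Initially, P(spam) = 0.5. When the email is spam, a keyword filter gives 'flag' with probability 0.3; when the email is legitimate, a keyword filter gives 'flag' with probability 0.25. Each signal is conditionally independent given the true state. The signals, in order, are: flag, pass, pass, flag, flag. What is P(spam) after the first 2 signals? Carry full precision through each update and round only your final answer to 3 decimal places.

After 'flag': P(spam) = 0.3·0.5000 / (0.3·0.5000 + 0.25·0.5000) ≈ 0.5455
After 'pass': P(spam) = 0.7·0.5455 / (0.7·0.5455 + 0.75·0.4545) ≈ 0.5283

0.528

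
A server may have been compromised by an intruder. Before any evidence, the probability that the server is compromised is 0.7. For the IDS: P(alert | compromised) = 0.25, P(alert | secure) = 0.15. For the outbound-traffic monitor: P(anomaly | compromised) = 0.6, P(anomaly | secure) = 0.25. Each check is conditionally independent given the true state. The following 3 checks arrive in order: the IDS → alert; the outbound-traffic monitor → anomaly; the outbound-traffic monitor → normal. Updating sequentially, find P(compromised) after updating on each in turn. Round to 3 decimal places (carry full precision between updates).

0.833

After the IDS='alert': P(compromised) = 0.25·0.7000 / (0.25·0.7000 + 0.15·0.3000) ≈ 0.7955
After the outbound-traffic monitor='anomaly': P(compromised) = 0.6·0.7955 / (0.6·0.7955 + 0.25·0.2045) ≈ 0.9032
After the outbound-traffic monitor='normal': P(compromised) = 0.4·0.9032 / (0.4·0.9032 + 0.75·0.0968) ≈ 0.8327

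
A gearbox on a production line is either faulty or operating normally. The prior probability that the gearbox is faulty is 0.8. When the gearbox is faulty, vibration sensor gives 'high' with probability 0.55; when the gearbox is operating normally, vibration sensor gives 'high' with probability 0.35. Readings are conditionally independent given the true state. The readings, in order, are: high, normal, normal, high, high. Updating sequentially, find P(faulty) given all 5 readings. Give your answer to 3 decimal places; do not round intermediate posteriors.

After 'high': P(faulty) = 0.55·0.8000 / (0.55·0.8000 + 0.35·0.2000) ≈ 0.8627
After 'normal': P(faulty) = 0.45·0.8627 / (0.45·0.8627 + 0.65·0.1373) ≈ 0.8131
After 'normal': P(faulty) = 0.45·0.8131 / (0.45·0.8131 + 0.65·0.1869) ≈ 0.7508
After 'high': P(faulty) = 0.55·0.7508 / (0.55·0.7508 + 0.35·0.2492) ≈ 0.8256
After 'high': P(faulty) = 0.55·0.8256 / (0.55·0.8256 + 0.35·0.1744) ≈ 0.8815

0.882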